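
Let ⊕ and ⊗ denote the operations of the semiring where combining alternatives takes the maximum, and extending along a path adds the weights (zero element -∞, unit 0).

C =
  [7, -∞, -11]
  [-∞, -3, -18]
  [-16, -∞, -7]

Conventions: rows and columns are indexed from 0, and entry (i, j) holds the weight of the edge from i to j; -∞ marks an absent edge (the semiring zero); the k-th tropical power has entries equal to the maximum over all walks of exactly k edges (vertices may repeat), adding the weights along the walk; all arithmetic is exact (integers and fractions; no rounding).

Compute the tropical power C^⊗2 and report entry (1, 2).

C^⊗2:
  [14, -∞, -4]
  [-34, -6, -21]
  [-9, -∞, -14]
Key observation: the optimum is the walk 1->1->2, with weight (-3) + (-18) = -21.
Optimal value attained by: walk 1->1->2.
Answer: (C^⊗2)[1][2] = -21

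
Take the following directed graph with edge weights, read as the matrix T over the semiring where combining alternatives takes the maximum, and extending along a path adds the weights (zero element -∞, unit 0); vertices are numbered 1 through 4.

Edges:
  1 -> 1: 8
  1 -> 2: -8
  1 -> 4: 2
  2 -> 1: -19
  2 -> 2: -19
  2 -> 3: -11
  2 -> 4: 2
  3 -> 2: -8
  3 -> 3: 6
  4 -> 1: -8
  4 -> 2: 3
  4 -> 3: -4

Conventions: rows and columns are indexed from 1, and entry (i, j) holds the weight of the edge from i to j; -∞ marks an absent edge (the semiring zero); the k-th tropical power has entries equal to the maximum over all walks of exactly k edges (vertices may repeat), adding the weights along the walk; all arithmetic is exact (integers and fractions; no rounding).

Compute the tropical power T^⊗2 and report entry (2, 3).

T^⊗2:
  [16, 5, -2, 10]
  [-6, 5, -2, -17]
  [-27, -2, 12, -6]
  [0, -12, 2, 5]
Key observation: the optimum is the walk 2->4->3, with weight 2 + (-4) = -2.
Optimal value attained by: walk 2->4->3.
Answer: (T^⊗2)[2][3] = -2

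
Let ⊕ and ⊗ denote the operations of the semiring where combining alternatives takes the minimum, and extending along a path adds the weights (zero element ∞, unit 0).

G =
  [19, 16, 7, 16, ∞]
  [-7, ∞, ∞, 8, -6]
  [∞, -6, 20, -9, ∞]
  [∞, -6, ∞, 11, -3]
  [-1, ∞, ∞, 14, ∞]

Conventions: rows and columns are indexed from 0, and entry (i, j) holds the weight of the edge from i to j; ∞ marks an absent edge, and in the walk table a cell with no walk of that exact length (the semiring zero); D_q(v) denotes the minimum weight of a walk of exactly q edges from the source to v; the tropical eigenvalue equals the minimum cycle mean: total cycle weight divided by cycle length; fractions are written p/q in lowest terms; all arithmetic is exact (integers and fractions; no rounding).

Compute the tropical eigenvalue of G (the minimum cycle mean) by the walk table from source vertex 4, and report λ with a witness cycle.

q=0: [∞, ∞, ∞, ∞, 0]
q=1: [-1, ∞, ∞, 14, ∞]
q=2: [18, 8, 6, 15, 11]
q=3: [1, 0, 25, -3, 2]
q=4: [-7, -9, 8, 8, -6]
q=5: [-16, 2, 0, -1, -15]
Optimal cycle mean attained by: cycle 0->2->3->1->0, total 7 + (-9) + (-6) + (-7), length 4.
Answer: λ = -15/4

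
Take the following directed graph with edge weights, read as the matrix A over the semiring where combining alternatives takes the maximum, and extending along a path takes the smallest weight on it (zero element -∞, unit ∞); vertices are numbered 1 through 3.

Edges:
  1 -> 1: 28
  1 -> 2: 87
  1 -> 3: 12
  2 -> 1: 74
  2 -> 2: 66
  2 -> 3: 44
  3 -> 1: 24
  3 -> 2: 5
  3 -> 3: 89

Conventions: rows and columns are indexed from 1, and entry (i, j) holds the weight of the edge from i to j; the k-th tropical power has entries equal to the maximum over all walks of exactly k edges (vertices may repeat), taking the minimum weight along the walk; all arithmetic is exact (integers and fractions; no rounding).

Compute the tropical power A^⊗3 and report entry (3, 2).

A^⊗2:
  [74, 66, 44]
  [66, 74, 44]
  [24, 24, 89]
A^⊗3:
  [66, 74, 44]
  [74, 66, 44]
  [24, 24, 89]
Key observation: the optimum is the walk 3->1->2->2, with weight 24 min 87 min 66 = 24.
Optimal value attained by: walk 3->1->2->2.
Answer: (A^⊗3)[3][2] = 24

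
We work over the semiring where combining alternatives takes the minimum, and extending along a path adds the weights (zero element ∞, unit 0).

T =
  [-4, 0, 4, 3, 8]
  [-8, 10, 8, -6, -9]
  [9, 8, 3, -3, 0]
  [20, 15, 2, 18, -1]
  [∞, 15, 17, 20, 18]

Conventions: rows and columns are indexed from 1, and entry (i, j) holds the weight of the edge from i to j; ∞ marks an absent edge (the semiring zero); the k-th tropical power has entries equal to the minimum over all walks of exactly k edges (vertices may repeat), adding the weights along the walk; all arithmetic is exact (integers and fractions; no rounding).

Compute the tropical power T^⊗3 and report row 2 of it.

T^⊗2:
  [-8, -4, 0, -6, -9]
  [-12, -8, -4, -5, -7]
  [0, 9, -1, 0, -4]
  [7, 10, 5, -1, 2]
  [7, 25, 20, 9, 6]
T^⊗3:
  [-12, -8, -4, -10, -13]
  [-16, -12, -8, -14, -17]
  [-4, 0, 2, -4, -1]
  [2, 7, 1, 2, -2]
  [3, 7, 11, 10, 8]
Answer: row 2 of T^⊗3 = [-16, -12, -8, -14, -17]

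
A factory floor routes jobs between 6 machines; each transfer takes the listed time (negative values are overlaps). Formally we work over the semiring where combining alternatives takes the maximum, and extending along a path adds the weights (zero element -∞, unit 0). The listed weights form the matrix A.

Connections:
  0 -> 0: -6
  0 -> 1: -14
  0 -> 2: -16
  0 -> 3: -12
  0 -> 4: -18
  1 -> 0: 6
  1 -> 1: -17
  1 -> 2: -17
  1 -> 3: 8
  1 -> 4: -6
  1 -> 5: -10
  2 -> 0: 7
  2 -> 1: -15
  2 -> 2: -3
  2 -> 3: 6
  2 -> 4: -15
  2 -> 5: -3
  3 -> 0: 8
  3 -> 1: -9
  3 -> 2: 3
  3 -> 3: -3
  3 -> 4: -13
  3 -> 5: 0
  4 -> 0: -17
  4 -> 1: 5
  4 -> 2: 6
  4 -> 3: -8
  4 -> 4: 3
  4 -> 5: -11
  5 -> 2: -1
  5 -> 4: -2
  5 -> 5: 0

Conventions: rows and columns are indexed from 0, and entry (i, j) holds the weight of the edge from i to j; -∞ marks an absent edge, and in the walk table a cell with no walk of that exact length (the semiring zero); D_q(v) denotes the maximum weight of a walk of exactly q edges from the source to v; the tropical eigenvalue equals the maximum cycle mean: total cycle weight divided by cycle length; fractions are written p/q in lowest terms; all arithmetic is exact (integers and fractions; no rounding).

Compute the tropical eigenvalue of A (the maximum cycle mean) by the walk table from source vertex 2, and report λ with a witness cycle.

q=0: [-∞, -∞, 0, -∞, -∞, -∞]
q=1: [7, -15, -3, 6, -15, -3]
q=2: [14, -3, 9, 3, -5, 6]
q=3: [16, 0, 6, 15, 4, 6]
q=4: [23, 9, 18, 12, 7, 15]
q=5: [25, 12, 15, 24, 13, 15]
q=6: [32, 18, 27, 21, 16, 24]
Optimal cycle mean attained by: cycle 2->3->2, total 6 + 3, length 2.
Answer: λ = 9/2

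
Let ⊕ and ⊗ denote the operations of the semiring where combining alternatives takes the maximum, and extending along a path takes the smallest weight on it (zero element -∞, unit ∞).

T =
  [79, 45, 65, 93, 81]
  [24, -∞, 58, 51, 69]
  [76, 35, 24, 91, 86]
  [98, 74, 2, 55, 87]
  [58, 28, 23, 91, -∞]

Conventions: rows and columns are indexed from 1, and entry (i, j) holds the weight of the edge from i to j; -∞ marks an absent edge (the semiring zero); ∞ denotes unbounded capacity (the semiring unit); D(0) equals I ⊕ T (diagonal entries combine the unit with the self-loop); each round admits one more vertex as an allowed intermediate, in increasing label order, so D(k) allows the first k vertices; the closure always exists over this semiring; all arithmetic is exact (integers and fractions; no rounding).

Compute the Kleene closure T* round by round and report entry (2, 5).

D(0):
  [∞, 45, 65, 93, 81]
  [24, ∞, 58, 51, 69]
  [76, 35, ∞, 91, 86]
  [98, 74, 2, ∞, 87]
  [58, 28, 23, 91, ∞]
D(1):
  [∞, 45, 65, 93, 81]
  [24, ∞, 58, 51, 69]
  [76, 45, ∞, 91, 86]
  [98, 74, 65, ∞, 87]
  [58, 45, 58, 91, ∞]
D(2):
  [∞, 45, 65, 93, 81]
  [24, ∞, 58, 51, 69]
  [76, 45, ∞, 91, 86]
  [98, 74, 65, ∞, 87]
  [58, 45, 58, 91, ∞]
D(3):
  [∞, 45, 65, 93, 81]
  [58, ∞, 58, 58, 69]
  [76, 45, ∞, 91, 86]
  [98, 74, 65, ∞, 87]
  [58, 45, 58, 91, ∞]
D(4):
  [∞, 74, 65, 93, 87]
  [58, ∞, 58, 58, 69]
  [91, 74, ∞, 91, 87]
  [98, 74, 65, ∞, 87]
  [91, 74, 65, 91, ∞]
D(5):
  [∞, 74, 65, 93, 87]
  [69, ∞, 65, 69, 69]
  [91, 74, ∞, 91, 87]
  [98, 74, 65, ∞, 87]
  [91, 74, 65, 91, ∞]
Answer: T*[2][5] = 69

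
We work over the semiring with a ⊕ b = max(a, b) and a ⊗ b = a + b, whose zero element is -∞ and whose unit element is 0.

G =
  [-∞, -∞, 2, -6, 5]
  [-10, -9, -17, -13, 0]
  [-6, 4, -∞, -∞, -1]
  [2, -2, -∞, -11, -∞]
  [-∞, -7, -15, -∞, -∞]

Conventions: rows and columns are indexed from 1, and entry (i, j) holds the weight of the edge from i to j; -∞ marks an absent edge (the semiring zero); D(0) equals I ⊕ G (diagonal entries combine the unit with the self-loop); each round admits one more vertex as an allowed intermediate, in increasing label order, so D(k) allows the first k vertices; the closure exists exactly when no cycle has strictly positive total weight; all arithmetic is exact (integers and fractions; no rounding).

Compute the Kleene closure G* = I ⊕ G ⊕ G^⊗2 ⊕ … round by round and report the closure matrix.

D(0):
  [0, -∞, 2, -6, 5]
  [-10, 0, -17, -13, 0]
  [-6, 4, 0, -∞, -1]
  [2, -2, -∞, 0, -∞]
  [-∞, -7, -15, -∞, 0]
D(1):
  [0, -∞, 2, -6, 5]
  [-10, 0, -8, -13, 0]
  [-6, 4, 0, -12, -1]
  [2, -2, 4, 0, 7]
  [-∞, -7, -15, -∞, 0]
D(2):
  [0, -∞, 2, -6, 5]
  [-10, 0, -8, -13, 0]
  [-6, 4, 0, -9, 4]
  [2, -2, 4, 0, 7]
  [-17, -7, -15, -20, 0]
D(3):
  [0, 6, 2, -6, 6]
  [-10, 0, -8, -13, 0]
  [-6, 4, 0, -9, 4]
  [2, 8, 4, 0, 8]
  [-17, -7, -15, -20, 0]
D(4):
  [0, 6, 2, -6, 6]
  [-10, 0, -8, -13, 0]
  [-6, 4, 0, -9, 4]
  [2, 8, 4, 0, 8]
  [-17, -7, -15, -20, 0]
D(5):
  [0, 6, 2, -6, 6]
  [-10, 0, -8, -13, 0]
  [-6, 4, 0, -9, 4]
  [2, 8, 4, 0, 8]
  [-17, -7, -15, -20, 0]
Answer: G* = [[0, 6, 2, -6, 6], [-10, 0, -8, -13, 0], [-6, 4, 0, -9, 4], [2, 8, 4, 0, 8], [-17, -7, -15, -20, 0]]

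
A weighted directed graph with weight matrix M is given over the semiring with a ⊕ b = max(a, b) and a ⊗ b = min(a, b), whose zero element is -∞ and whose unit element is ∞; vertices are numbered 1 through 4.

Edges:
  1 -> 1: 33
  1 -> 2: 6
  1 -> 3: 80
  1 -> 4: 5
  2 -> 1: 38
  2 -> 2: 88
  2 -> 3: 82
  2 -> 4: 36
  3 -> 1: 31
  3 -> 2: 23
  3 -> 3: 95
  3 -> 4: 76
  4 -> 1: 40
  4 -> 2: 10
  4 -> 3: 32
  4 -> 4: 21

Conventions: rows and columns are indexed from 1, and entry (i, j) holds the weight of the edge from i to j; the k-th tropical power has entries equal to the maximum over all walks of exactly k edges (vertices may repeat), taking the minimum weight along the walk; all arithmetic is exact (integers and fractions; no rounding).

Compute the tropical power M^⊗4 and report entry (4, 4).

M^⊗2:
  [33, 23, 80, 76]
  [38, 88, 82, 76]
  [40, 23, 95, 76]
  [33, 23, 40, 32]
M^⊗3:
  [40, 23, 80, 76]
  [40, 88, 82, 76]
  [40, 23, 95, 76]
  [33, 23, 40, 40]
M^⊗4:
  [40, 23, 80, 76]
  [40, 88, 82, 76]
  [40, 23, 95, 76]
  [40, 23, 40, 40]
Key observation: the optimum is the walk 4->1->3->3->4, with weight 40 min 80 min 95 min 76 = 40.
Optimal value attained by: walk 4->1->3->3->4.
Answer: (M^⊗4)[4][4] = 40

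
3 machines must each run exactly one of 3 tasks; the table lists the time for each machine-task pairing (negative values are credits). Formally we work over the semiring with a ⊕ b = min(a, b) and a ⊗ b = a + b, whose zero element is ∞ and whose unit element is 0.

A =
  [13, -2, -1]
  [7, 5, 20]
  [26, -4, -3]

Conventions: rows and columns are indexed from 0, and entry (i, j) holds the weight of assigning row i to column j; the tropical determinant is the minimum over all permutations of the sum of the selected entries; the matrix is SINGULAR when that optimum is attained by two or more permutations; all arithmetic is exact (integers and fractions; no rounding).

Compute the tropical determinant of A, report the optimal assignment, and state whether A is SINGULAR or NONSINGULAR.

σ = (0, 1, 2): 13 + 5 + (-3) = 15
σ = (0, 2, 1): 13 + 20 + (-4) = 29
σ = (1, 0, 2): (-2) + 7 + (-3) = 2
σ = (1, 2, 0): (-2) + 20 + 26 = 44
σ = (2, 0, 1): (-1) + 7 + (-4) = 2
σ = (2, 1, 0): (-1) + 5 + 26 = 30
Optimal value attained by: σ = (1, 0, 2).
Answer: det⊕(A) = 2; verdict: SINGULAR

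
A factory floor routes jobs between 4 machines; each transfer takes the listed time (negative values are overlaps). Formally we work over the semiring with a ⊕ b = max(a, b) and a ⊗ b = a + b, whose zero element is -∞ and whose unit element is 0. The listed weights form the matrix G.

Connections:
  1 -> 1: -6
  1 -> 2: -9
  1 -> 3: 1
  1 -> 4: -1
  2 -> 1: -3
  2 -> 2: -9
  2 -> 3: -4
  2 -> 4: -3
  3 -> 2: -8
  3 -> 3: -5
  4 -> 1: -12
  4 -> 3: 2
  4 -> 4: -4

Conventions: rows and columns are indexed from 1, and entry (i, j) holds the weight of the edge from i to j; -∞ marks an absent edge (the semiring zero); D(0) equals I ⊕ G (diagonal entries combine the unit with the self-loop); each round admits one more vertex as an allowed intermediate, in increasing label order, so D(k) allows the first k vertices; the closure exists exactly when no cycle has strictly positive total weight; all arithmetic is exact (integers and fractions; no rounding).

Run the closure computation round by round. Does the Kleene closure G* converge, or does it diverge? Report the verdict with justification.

D(0):
  [0, -9, 1, -1]
  [-3, 0, -4, -3]
  [-∞, -8, 0, -∞]
  [-12, -∞, 2, 0]
D(1):
  [0, -9, 1, -1]
  [-3, 0, -2, -3]
  [-∞, -8, 0, -∞]
  [-12, -21, 2, 0]
D(2):
  [0, -9, 1, -1]
  [-3, 0, -2, -3]
  [-11, -8, 0, -11]
  [-12, -21, 2, 0]
D(3):
  [0, -7, 1, -1]
  [-3, 0, -2, -3]
  [-11, -8, 0, -11]
  [-9, -6, 2, 0]
D(4):
  [0, -7, 1, -1]
  [-3, 0, -1, -3]
  [-11, -8, 0, -11]
  [-9, -6, 2, 0]
Key observation: every diagonal entry stays at the unit through all rounds, so no improving cycle exists.
Answer: CONVERGES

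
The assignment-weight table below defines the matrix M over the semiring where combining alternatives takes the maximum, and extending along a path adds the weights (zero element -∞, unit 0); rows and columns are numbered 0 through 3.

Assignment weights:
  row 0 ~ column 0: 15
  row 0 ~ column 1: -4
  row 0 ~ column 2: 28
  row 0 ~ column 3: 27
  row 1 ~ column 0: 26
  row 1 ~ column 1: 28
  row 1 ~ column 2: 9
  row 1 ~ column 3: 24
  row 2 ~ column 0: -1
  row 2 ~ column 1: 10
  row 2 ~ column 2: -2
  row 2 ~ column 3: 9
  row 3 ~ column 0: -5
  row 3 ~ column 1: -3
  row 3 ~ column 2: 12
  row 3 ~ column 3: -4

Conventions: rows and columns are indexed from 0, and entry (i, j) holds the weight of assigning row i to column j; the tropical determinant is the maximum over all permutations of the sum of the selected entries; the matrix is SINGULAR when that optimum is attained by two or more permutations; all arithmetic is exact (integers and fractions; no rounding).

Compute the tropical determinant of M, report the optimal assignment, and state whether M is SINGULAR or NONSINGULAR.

σ = (0, 1, 2, 3): 15 + 28 + (-2) + (-4) = 37
σ = (0, 1, 3, 2): 15 + 28 + 9 + 12 = 64
σ = (0, 2, 1, 3): 15 + 9 + 10 + (-4) = 30
σ = (0, 2, 3, 1): 15 + 9 + 9 + (-3) = 30
σ = (0, 3, 1, 2): 15 + 24 + 10 + 12 = 61
σ = (0, 3, 2, 1): 15 + 24 + (-2) + (-3) = 34
σ = (1, 0, 2, 3): (-4) + 26 + (-2) + (-4) = 16
σ = (1, 0, 3, 2): (-4) + 26 + 9 + 12 = 43
σ = (1, 2, 0, 3): (-4) + 9 + (-1) + (-4) = 0
σ = (1, 2, 3, 0): (-4) + 9 + 9 + (-5) = 9
σ = (1, 3, 0, 2): (-4) + 24 + (-1) + 12 = 31
σ = (1, 3, 2, 0): (-4) + 24 + (-2) + (-5) = 13
σ = (2, 0, 1, 3): 28 + 26 + 10 + (-4) = 60
σ = (2, 0, 3, 1): 28 + 26 + 9 + (-3) = 60
σ = (2, 1, 0, 3): 28 + 28 + (-1) + (-4) = 51
σ = (2, 1, 3, 0): 28 + 28 + 9 + (-5) = 60
σ = (2, 3, 0, 1): 28 + 24 + (-1) + (-3) = 48
σ = (2, 3, 1, 0): 28 + 24 + 10 + (-5) = 57
σ = (3, 0, 1, 2): 27 + 26 + 10 + 12 = 75
σ = (3, 0, 2, 1): 27 + 26 + (-2) + (-3) = 48
σ = (3, 1, 0, 2): 27 + 28 + (-1) + 12 = 66
σ = (3, 1, 2, 0): 27 + 28 + (-2) + (-5) = 48
σ = (3, 2, 0, 1): 27 + 9 + (-1) + (-3) = 32
σ = (3, 2, 1, 0): 27 + 9 + 10 + (-5) = 41
Optimal value attained by: σ = (3, 0, 1, 2).
Answer: det⊕(M) = 75; verdict: NONSINGULAR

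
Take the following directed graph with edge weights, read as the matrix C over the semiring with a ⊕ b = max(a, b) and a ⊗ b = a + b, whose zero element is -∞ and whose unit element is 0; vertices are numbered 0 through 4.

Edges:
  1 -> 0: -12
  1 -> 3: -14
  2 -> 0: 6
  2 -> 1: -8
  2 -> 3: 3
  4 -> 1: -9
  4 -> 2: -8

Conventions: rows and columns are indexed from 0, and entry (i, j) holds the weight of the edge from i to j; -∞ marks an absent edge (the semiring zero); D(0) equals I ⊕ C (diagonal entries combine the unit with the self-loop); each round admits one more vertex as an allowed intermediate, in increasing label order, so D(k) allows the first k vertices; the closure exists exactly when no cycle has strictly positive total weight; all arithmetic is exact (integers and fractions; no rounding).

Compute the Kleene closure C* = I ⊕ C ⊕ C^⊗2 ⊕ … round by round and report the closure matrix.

D(0):
  [0, -∞, -∞, -∞, -∞]
  [-12, 0, -∞, -14, -∞]
  [6, -8, 0, 3, -∞]
  [-∞, -∞, -∞, 0, -∞]
  [-∞, -9, -8, -∞, 0]
D(1):
  [0, -∞, -∞, -∞, -∞]
  [-12, 0, -∞, -14, -∞]
  [6, -8, 0, 3, -∞]
  [-∞, -∞, -∞, 0, -∞]
  [-∞, -9, -8, -∞, 0]
D(2):
  [0, -∞, -∞, -∞, -∞]
  [-12, 0, -∞, -14, -∞]
  [6, -8, 0, 3, -∞]
  [-∞, -∞, -∞, 0, -∞]
  [-21, -9, -8, -23, 0]
D(3):
  [0, -∞, -∞, -∞, -∞]
  [-12, 0, -∞, -14, -∞]
  [6, -8, 0, 3, -∞]
  [-∞, -∞, -∞, 0, -∞]
  [-2, -9, -8, -5, 0]
D(4):
  [0, -∞, -∞, -∞, -∞]
  [-12, 0, -∞, -14, -∞]
  [6, -8, 0, 3, -∞]
  [-∞, -∞, -∞, 0, -∞]
  [-2, -9, -8, -5, 0]
D(5):
  [0, -∞, -∞, -∞, -∞]
  [-12, 0, -∞, -14, -∞]
  [6, -8, 0, 3, -∞]
  [-∞, -∞, -∞, 0, -∞]
  [-2, -9, -8, -5, 0]
Answer: C* = [[0, -∞, -∞, -∞, -∞], [-12, 0, -∞, -14, -∞], [6, -8, 0, 3, -∞], [-∞, -∞, -∞, 0, -∞], [-2, -9, -8, -5, 0]]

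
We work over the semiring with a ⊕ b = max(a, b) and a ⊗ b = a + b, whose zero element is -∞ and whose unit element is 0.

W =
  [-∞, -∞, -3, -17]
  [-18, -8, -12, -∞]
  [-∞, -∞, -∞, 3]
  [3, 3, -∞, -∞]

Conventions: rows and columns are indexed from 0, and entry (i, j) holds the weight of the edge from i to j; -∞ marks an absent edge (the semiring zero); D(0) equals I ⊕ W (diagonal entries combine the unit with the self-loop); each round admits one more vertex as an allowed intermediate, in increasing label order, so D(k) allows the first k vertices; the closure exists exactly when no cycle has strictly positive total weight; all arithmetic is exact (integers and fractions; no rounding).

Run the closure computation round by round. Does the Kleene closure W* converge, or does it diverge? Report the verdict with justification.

D(0):
  [0, -∞, -3, -17]
  [-18, 0, -12, -∞]
  [-∞, -∞, 0, 3]
  [3, 3, -∞, 0]
D(1):
  [0, -∞, -3, -17]
  [-18, 0, -12, -35]
  [-∞, -∞, 0, 3]
  [3, 3, 0, 0]
D(2):
  [0, -∞, -3, -17]
  [-18, 0, -12, -35]
  [-∞, -∞, 0, 3]
  [3, 3, 0, 0]
Detection: at round 3, diagonal entry (3, 3) turns strictly positive.
Key observation: the cycle 3->0->2->3 has total weight 3 + (-3) + 3, which is strictly positive.
Answer: DIVERGES — positive cycle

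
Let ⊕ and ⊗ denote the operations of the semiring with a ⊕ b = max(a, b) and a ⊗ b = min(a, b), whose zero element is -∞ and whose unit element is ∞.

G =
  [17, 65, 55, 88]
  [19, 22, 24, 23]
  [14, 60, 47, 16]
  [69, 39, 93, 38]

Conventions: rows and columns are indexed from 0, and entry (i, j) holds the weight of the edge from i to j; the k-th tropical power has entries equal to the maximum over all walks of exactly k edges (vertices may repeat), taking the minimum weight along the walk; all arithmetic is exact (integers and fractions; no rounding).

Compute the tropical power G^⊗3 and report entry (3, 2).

G^⊗2:
  [69, 55, 88, 38]
  [23, 24, 24, 23]
  [19, 47, 47, 23]
  [38, 65, 55, 69]
G^⊗3:
  [38, 65, 55, 69]
  [23, 24, 24, 23]
  [23, 47, 47, 23]
  [69, 55, 69, 38]
Key observation: the optimum is the walk 3->0->3->2, with weight 69 min 88 min 93 = 69.
Optimal value attained by: walk 3->0->3->2.
Answer: (G^⊗3)[3][2] = 69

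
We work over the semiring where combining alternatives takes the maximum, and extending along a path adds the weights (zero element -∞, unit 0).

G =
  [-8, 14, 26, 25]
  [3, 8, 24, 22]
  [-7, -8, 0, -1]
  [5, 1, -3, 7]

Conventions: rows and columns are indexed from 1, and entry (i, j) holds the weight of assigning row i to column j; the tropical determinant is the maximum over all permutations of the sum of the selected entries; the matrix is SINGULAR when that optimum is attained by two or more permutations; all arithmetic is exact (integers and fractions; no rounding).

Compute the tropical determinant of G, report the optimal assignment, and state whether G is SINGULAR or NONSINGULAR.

σ = (1, 2, 3, 4): (-8) + 8 + 0 + 7 = 7
σ = (1, 2, 4, 3): (-8) + 8 + (-1) + (-3) = -4
σ = (1, 3, 2, 4): (-8) + 24 + (-8) + 7 = 15
σ = (1, 3, 4, 2): (-8) + 24 + (-1) + 1 = 16
σ = (1, 4, 2, 3): (-8) + 22 + (-8) + (-3) = 3
σ = (1, 4, 3, 2): (-8) + 22 + 0 + 1 = 15
σ = (2, 1, 3, 4): 14 + 3 + 0 + 7 = 24
σ = (2, 1, 4, 3): 14 + 3 + (-1) + (-3) = 13
σ = (2, 3, 1, 4): 14 + 24 + (-7) + 7 = 38
σ = (2, 3, 4, 1): 14 + 24 + (-1) + 5 = 42
σ = (2, 4, 1, 3): 14 + 22 + (-7) + (-3) = 26
σ = (2, 4, 3, 1): 14 + 22 + 0 + 5 = 41
σ = (3, 1, 2, 4): 26 + 3 + (-8) + 7 = 28
σ = (3, 1, 4, 2): 26 + 3 + (-1) + 1 = 29
σ = (3, 2, 1, 4): 26 + 8 + (-7) + 7 = 34
σ = (3, 2, 4, 1): 26 + 8 + (-1) + 5 = 38
σ = (3, 4, 1, 2): 26 + 22 + (-7) + 1 = 42
σ = (3, 4, 2, 1): 26 + 22 + (-8) + 5 = 45
σ = (4, 1, 2, 3): 25 + 3 + (-8) + (-3) = 17
σ = (4, 1, 3, 2): 25 + 3 + 0 + 1 = 29
σ = (4, 2, 1, 3): 25 + 8 + (-7) + (-3) = 23
σ = (4, 2, 3, 1): 25 + 8 + 0 + 5 = 38
σ = (4, 3, 1, 2): 25 + 24 + (-7) + 1 = 43
σ = (4, 3, 2, 1): 25 + 24 + (-8) + 5 = 46
Optimal value attained by: σ = (4, 3, 2, 1).
Answer: det⊕(G) = 46; verdict: NONSINGULAR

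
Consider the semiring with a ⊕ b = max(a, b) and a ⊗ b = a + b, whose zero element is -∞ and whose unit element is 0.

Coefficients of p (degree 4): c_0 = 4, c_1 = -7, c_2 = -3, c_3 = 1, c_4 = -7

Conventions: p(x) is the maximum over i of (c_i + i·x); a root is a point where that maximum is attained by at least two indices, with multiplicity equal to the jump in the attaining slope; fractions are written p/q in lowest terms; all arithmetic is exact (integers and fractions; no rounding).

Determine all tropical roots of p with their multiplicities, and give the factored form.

hull edge (i=0, c=4) to (i=3, c=1): slope -1, span 3
hull edge (i=3, c=1) to (i=4, c=-7): slope -8, span 1
Factored form: p(x) = -7 ⊗ (x ⊕ 1) ⊗ (x ⊕ 1) ⊗ (x ⊕ 1) ⊗ (x ⊕ 8)
Answer: roots = 1 (mult 3), 8 (mult 1)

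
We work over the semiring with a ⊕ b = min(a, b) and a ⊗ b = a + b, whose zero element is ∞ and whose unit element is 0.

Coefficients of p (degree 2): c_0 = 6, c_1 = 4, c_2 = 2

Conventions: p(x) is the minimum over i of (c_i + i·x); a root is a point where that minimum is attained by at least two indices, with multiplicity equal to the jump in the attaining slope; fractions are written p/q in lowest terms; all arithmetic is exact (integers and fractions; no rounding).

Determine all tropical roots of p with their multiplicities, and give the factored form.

hull edge (i=0, c=6) to (i=2, c=2): slope -2, span 2
Factored form: p(x) = 2 ⊗ (x ⊕ 2) ⊗ (x ⊕ 2)
Answer: roots = 2 (mult 2)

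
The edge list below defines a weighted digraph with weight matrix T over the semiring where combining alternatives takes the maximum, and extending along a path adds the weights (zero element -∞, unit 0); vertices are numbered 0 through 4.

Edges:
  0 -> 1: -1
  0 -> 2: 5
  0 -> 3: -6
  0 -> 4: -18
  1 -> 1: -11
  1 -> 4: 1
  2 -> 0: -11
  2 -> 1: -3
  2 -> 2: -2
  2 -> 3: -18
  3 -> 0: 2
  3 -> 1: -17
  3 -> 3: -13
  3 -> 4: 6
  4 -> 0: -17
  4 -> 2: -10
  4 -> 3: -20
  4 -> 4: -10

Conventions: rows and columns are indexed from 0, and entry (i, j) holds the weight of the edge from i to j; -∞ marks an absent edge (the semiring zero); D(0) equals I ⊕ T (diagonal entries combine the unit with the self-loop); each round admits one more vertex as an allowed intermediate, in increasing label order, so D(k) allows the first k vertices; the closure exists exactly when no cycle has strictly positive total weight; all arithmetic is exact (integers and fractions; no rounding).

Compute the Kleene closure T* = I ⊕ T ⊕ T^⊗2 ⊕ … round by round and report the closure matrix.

D(0):
  [0, -1, 5, -6, -18]
  [-∞, 0, -∞, -∞, 1]
  [-11, -3, 0, -18, -∞]
  [2, -17, -∞, 0, 6]
  [-17, -∞, -10, -20, 0]
D(1):
  [0, -1, 5, -6, -18]
  [-∞, 0, -∞, -∞, 1]
  [-11, -3, 0, -17, -29]
  [2, 1, 7, 0, 6]
  [-17, -18, -10, -20, 0]
D(2):
  [0, -1, 5, -6, 0]
  [-∞, 0, -∞, -∞, 1]
  [-11, -3, 0, -17, -2]
  [2, 1, 7, 0, 6]
  [-17, -18, -10, -20, 0]
D(3):
  [0, 2, 5, -6, 3]
  [-∞, 0, -∞, -∞, 1]
  [-11, -3, 0, -17, -2]
  [2, 4, 7, 0, 6]
  [-17, -13, -10, -20, 0]
D(4):
  [0, 2, 5, -6, 3]
  [-∞, 0, -∞, -∞, 1]
  [-11, -3, 0, -17, -2]
  [2, 4, 7, 0, 6]
  [-17, -13, -10, -20, 0]
D(5):
  [0, 2, 5, -6, 3]
  [-16, 0, -9, -19, 1]
  [-11, -3, 0, -17, -2]
  [2, 4, 7, 0, 6]
  [-17, -13, -10, -20, 0]
Answer: T* = [[0, 2, 5, -6, 3], [-16, 0, -9, -19, 1], [-11, -3, 0, -17, -2], [2, 4, 7, 0, 6], [-17, -13, -10, -20, 0]]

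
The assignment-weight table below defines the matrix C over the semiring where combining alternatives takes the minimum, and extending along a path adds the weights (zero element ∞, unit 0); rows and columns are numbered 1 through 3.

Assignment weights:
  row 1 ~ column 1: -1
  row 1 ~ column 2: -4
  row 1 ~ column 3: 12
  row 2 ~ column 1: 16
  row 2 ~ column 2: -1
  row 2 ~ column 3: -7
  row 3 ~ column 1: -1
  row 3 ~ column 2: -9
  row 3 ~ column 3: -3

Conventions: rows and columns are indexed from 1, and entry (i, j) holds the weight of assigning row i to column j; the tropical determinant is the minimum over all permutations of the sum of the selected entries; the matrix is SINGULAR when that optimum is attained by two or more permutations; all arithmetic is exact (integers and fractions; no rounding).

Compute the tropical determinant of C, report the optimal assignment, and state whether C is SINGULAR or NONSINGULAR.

σ = (1, 2, 3): (-1) + (-1) + (-3) = -5
σ = (1, 3, 2): (-1) + (-7) + (-9) = -17
σ = (2, 1, 3): (-4) + 16 + (-3) = 9
σ = (2, 3, 1): (-4) + (-7) + (-1) = -12
σ = (3, 1, 2): 12 + 16 + (-9) = 19
σ = (3, 2, 1): 12 + (-1) + (-1) = 10
Optimal value attained by: σ = (1, 3, 2).
Answer: det⊕(C) = -17; verdict: NONSINGULAR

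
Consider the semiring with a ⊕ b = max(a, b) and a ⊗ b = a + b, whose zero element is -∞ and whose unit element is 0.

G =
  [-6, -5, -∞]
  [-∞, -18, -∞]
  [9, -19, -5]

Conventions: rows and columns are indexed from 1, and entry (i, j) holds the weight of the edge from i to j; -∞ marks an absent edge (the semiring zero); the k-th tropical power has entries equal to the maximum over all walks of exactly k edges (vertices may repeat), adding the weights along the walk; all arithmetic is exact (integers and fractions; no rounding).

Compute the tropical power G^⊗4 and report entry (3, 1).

G^⊗2:
  [-12, -11, -∞]
  [-∞, -36, -∞]
  [4, 4, -10]
G^⊗3:
  [-18, -17, -∞]
  [-∞, -54, -∞]
  [-1, -1, -15]
G^⊗4:
  [-24, -23, -∞]
  [-∞, -72, -∞]
  [-6, -6, -20]
Key observation: the optimum is the walk 3->3->3->3->1, with weight (-5) + (-5) + (-5) + 9 = -6.
Optimal value attained by: walk 3->3->3->3->1.
Answer: (G^⊗4)[3][1] = -6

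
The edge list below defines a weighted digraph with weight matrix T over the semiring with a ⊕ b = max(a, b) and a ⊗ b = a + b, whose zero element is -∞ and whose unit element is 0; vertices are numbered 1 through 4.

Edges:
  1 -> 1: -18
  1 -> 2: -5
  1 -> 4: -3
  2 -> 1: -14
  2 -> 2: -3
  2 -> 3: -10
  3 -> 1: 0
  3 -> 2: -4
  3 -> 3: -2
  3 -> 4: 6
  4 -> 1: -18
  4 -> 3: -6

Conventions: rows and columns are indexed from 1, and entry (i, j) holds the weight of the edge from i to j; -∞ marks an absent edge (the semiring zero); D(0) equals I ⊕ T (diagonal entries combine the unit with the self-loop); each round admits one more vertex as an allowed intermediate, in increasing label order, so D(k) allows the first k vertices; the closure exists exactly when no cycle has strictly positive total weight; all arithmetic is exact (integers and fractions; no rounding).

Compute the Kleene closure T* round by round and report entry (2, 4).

D(0):
  [0, -5, -∞, -3]
  [-14, 0, -10, -∞]
  [0, -4, 0, 6]
  [-18, -∞, -6, 0]
D(1):
  [0, -5, -∞, -3]
  [-14, 0, -10, -17]
  [0, -4, 0, 6]
  [-18, -23, -6, 0]
D(2):
  [0, -5, -15, -3]
  [-14, 0, -10, -17]
  [0, -4, 0, 6]
  [-18, -23, -6, 0]
D(3):
  [0, -5, -15, -3]
  [-10, 0, -10, -4]
  [0, -4, 0, 6]
  [-6, -10, -6, 0]
D(4):
  [0, -5, -9, -3]
  [-10, 0, -10, -4]
  [0, -4, 0, 6]
  [-6, -10, -6, 0]
Answer: T*[2][4] = -4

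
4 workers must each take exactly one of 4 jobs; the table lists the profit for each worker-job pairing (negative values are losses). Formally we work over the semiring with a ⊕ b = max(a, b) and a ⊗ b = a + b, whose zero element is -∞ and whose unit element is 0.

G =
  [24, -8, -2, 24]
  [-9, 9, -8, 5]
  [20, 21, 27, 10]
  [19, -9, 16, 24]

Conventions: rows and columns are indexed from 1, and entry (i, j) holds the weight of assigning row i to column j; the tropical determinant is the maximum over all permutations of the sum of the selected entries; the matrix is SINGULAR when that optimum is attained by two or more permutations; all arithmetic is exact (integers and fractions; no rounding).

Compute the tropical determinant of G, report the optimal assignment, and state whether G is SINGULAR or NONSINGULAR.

σ = (1, 2, 3, 4): 24 + 9 + 27 + 24 = 84
σ = (1, 2, 4, 3): 24 + 9 + 10 + 16 = 59
σ = (1, 3, 2, 4): 24 + (-8) + 21 + 24 = 61
σ = (1, 3, 4, 2): 24 + (-8) + 10 + (-9) = 17
σ = (1, 4, 2, 3): 24 + 5 + 21 + 16 = 66
σ = (1, 4, 3, 2): 24 + 5 + 27 + (-9) = 47
σ = (2, 1, 3, 4): (-8) + (-9) + 27 + 24 = 34
σ = (2, 1, 4, 3): (-8) + (-9) + 10 + 16 = 9
σ = (2, 3, 1, 4): (-8) + (-8) + 20 + 24 = 28
σ = (2, 3, 4, 1): (-8) + (-8) + 10 + 19 = 13
σ = (2, 4, 1, 3): (-8) + 5 + 20 + 16 = 33
σ = (2, 4, 3, 1): (-8) + 5 + 27 + 19 = 43
σ = (3, 1, 2, 4): (-2) + (-9) + 21 + 24 = 34
σ = (3, 1, 4, 2): (-2) + (-9) + 10 + (-9) = -10
σ = (3, 2, 1, 4): (-2) + 9 + 20 + 24 = 51
σ = (3, 2, 4, 1): (-2) + 9 + 10 + 19 = 36
σ = (3, 4, 1, 2): (-2) + 5 + 20 + (-9) = 14
σ = (3, 4, 2, 1): (-2) + 5 + 21 + 19 = 43
σ = (4, 1, 2, 3): 24 + (-9) + 21 + 16 = 52
σ = (4, 1, 3, 2): 24 + (-9) + 27 + (-9) = 33
σ = (4, 2, 1, 3): 24 + 9 + 20 + 16 = 69
σ = (4, 2, 3, 1): 24 + 9 + 27 + 19 = 79
σ = (4, 3, 1, 2): 24 + (-8) + 20 + (-9) = 27
σ = (4, 3, 2, 1): 24 + (-8) + 21 + 19 = 56
Optimal value attained by: σ = (1, 2, 3, 4).
Answer: det⊕(G) = 84; verdict: NONSINGULAR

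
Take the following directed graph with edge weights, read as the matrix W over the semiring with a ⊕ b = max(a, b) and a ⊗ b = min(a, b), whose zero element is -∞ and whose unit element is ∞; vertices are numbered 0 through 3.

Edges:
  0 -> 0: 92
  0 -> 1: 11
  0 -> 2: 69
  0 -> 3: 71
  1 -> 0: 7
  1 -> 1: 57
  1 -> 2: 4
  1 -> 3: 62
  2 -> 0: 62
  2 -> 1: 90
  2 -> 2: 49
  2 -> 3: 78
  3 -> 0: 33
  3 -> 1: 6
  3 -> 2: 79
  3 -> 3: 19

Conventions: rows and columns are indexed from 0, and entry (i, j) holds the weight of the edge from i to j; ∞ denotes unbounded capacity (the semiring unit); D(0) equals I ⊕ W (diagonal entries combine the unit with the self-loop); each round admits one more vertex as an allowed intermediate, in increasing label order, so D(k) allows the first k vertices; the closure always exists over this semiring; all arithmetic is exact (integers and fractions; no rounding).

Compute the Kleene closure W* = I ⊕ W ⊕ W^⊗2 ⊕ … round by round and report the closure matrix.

D(0):
  [∞, 11, 69, 71]
  [7, ∞, 4, 62]
  [62, 90, ∞, 78]
  [33, 6, 79, ∞]
D(1):
  [∞, 11, 69, 71]
  [7, ∞, 7, 62]
  [62, 90, ∞, 78]
  [33, 11, 79, ∞]
D(2):
  [∞, 11, 69, 71]
  [7, ∞, 7, 62]
  [62, 90, ∞, 78]
  [33, 11, 79, ∞]
D(3):
  [∞, 69, 69, 71]
  [7, ∞, 7, 62]
  [62, 90, ∞, 78]
  [62, 79, 79, ∞]
D(4):
  [∞, 71, 71, 71]
  [62, ∞, 62, 62]
  [62, 90, ∞, 78]
  [62, 79, 79, ∞]
Answer: W* = [[∞, 71, 71, 71], [62, ∞, 62, 62], [62, 90, ∞, 78], [62, 79, 79, ∞]]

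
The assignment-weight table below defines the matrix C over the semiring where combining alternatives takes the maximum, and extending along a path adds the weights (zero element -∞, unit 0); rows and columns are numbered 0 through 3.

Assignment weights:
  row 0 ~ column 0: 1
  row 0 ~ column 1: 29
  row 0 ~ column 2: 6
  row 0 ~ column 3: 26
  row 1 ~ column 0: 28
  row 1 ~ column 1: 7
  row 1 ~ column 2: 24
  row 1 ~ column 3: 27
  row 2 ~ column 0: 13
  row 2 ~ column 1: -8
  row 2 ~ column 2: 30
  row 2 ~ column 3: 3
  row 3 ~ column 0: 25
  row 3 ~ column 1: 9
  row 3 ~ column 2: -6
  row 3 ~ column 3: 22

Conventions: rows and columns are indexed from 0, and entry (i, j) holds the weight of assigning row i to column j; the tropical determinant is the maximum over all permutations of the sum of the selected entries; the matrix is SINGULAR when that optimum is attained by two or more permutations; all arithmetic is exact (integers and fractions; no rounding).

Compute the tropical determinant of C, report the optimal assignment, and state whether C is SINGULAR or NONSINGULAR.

σ = (0, 1, 2, 3): 1 + 7 + 30 + 22 = 60
σ = (0, 1, 3, 2): 1 + 7 + 3 + (-6) = 5
σ = (0, 2, 1, 3): 1 + 24 + (-8) + 22 = 39
σ = (0, 2, 3, 1): 1 + 24 + 3 + 9 = 37
σ = (0, 3, 1, 2): 1 + 27 + (-8) + (-6) = 14
σ = (0, 3, 2, 1): 1 + 27 + 30 + 9 = 67
σ = (1, 0, 2, 3): 29 + 28 + 30 + 22 = 109
σ = (1, 0, 3, 2): 29 + 28 + 3 + (-6) = 54
σ = (1, 2, 0, 3): 29 + 24 + 13 + 22 = 88
σ = (1, 2, 3, 0): 29 + 24 + 3 + 25 = 81
σ = (1, 3, 0, 2): 29 + 27 + 13 + (-6) = 63
σ = (1, 3, 2, 0): 29 + 27 + 30 + 25 = 111
σ = (2, 0, 1, 3): 6 + 28 + (-8) + 22 = 48
σ = (2, 0, 3, 1): 6 + 28 + 3 + 9 = 46
σ = (2, 1, 0, 3): 6 + 7 + 13 + 22 = 48
σ = (2, 1, 3, 0): 6 + 7 + 3 + 25 = 41
σ = (2, 3, 0, 1): 6 + 27 + 13 + 9 = 55
σ = (2, 3, 1, 0): 6 + 27 + (-8) + 25 = 50
σ = (3, 0, 1, 2): 26 + 28 + (-8) + (-6) = 40
σ = (3, 0, 2, 1): 26 + 28 + 30 + 9 = 93
σ = (3, 1, 0, 2): 26 + 7 + 13 + (-6) = 40
σ = (3, 1, 2, 0): 26 + 7 + 30 + 25 = 88
σ = (3, 2, 0, 1): 26 + 24 + 13 + 9 = 72
σ = (3, 2, 1, 0): 26 + 24 + (-8) + 25 = 67
Optimal value attained by: σ = (1, 3, 2, 0).
Answer: det⊕(C) = 111; verdict: NONSINGULAR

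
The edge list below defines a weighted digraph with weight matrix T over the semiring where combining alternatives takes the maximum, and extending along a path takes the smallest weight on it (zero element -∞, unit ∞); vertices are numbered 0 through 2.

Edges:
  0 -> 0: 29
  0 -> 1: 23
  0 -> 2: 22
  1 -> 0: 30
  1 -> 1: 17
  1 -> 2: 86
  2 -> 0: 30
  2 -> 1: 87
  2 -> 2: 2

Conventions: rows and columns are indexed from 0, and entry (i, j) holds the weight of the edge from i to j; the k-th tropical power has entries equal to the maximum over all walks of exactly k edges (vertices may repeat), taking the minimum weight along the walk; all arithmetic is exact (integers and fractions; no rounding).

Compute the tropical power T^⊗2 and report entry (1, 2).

T^⊗2:
  [29, 23, 23]
  [30, 86, 22]
  [30, 23, 86]
Key observation: the optimum is the walk 1->0->2, with weight 30 min 22 = 22.
Optimal value attained by: walk 1->0->2.
Answer: (T^⊗2)[1][2] = 22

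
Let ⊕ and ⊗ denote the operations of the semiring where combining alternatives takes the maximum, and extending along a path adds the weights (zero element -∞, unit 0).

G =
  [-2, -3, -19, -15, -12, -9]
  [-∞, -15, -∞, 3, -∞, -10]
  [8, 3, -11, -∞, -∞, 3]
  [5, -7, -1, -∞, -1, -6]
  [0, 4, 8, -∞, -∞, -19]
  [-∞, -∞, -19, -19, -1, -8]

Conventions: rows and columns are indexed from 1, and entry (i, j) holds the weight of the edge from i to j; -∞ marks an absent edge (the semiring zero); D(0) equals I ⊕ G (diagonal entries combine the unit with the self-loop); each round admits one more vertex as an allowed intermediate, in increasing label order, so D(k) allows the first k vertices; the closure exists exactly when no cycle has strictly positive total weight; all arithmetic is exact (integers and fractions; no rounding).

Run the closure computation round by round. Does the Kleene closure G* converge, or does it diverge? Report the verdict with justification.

D(0):
  [0, -3, -19, -15, -12, -9]
  [-∞, 0, -∞, 3, -∞, -10]
  [8, 3, 0, -∞, -∞, 3]
  [5, -7, -1, 0, -1, -6]
  [0, 4, 8, -∞, 0, -19]
  [-∞, -∞, -19, -19, -1, 0]
D(1):
  [0, -3, -19, -15, -12, -9]
  [-∞, 0, -∞, 3, -∞, -10]
  [8, 5, 0, -7, -4, 3]
  [5, 2, -1, 0, -1, -4]
  [0, 4, 8, -15, 0, -9]
  [-∞, -∞, -19, -19, -1, 0]
Detection: at round 2, diagonal entry (4, 4) turns strictly positive.
Key observation: the cycle 4->1->2->4 has total weight 5 + (-3) + 3, which is strictly positive.
Answer: DIVERGES — positive cycle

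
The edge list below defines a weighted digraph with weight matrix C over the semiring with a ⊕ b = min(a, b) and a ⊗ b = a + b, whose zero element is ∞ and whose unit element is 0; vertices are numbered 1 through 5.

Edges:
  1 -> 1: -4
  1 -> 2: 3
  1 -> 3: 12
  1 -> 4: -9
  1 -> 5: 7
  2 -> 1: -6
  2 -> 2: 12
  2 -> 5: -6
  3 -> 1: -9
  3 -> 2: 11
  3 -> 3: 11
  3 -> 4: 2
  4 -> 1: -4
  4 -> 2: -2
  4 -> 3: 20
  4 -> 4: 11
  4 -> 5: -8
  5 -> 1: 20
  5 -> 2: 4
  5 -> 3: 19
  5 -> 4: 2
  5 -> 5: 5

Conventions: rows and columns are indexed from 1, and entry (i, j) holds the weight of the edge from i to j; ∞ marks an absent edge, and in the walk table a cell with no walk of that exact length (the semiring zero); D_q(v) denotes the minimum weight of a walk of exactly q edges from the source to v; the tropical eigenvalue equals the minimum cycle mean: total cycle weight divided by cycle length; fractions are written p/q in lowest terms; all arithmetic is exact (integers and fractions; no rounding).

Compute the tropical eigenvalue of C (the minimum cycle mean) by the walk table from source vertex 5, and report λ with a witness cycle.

q=0: [∞, ∞, ∞, ∞, 0]
q=1: [20, 4, 19, 2, 5]
q=2: [-2, 0, 22, 7, -6]
q=3: [-6, -2, 10, -11, -6]
q=4: [-15, -13, 6, -15, -19]
q=5: [-19, -17, -3, -24, -23]
Optimal cycle mean attained by: cycle 1->4->1, total (-9) + (-4), length 2.
Answer: λ = -13/2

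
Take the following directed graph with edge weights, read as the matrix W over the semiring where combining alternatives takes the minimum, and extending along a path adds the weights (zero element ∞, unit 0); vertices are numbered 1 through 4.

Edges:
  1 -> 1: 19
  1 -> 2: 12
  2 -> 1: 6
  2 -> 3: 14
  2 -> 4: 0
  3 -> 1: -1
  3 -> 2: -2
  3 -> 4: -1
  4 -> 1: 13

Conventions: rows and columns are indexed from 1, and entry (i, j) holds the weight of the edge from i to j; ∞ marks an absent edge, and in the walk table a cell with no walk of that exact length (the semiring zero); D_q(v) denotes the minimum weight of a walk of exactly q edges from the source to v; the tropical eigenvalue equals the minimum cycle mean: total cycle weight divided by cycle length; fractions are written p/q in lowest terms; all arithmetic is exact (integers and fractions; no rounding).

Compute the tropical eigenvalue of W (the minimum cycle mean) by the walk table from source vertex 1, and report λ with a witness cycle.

q=0: [0, ∞, ∞, ∞]
q=1: [19, 12, ∞, ∞]
q=2: [18, 31, 26, 12]
q=3: [25, 24, 45, 25]
q=4: [30, 37, 38, 24]
Optimal cycle mean attained by: cycle 2->3->2, total 14 + (-2), length 2.
Answer: λ = 6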